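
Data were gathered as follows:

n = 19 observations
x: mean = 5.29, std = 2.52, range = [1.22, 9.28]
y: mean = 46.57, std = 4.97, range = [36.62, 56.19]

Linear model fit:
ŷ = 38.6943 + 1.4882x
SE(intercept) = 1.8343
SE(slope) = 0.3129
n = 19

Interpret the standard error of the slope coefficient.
SE(β̂₁) = 0.3129 is the estimated standard deviation of the slope estimate across repeated samples; relative to β̂₁ = 1.4882 that is 21.0%, a moderately precise estimate.

What SE measures:
- The standard error quantifies the sampling variability of the coefficient estimate
- It is the estimated standard deviation of β̂₁ across hypothetical repeated samples of the same size
- Smaller SE → more precise estimate

Relative precision:
- SE / |β̂₁| = 0.3129 / 1.4882 = 21.0%
- Rule of thumb (under 20%: precise; 20% to under 50%: moderately precise; 50% or more: imprecise) → moderately precise

Rough 95% range (±2 SE): 1.4882 ± 0.6258 → (0.8624, 2.1140).

What drives SE(β̂₁): more residual scatter → larger SE.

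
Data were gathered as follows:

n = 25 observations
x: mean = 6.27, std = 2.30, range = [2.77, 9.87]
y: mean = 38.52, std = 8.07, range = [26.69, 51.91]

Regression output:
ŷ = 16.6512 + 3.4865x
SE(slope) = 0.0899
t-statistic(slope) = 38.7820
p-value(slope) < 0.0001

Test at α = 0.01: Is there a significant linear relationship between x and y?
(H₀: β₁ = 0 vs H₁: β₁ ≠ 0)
p-value < 0.0001 < α = 0.01, so we reject H₀. The relationship is significant.

Hypothesis test for the slope coefficient:

H₀: β₁ = 0 (no linear relationship)
H₁: β₁ ≠ 0 (linear relationship exists)

Test statistic: t = β̂₁ / SE(β̂₁) = 3.4865 / 0.0899 = 38.7820

p < 0.0001: how often a slope estimate this far from 0 (in SE units) would arise by chance if β₁ were truly 0.

Decision rule: reject H₀ if p-value < α.
p-value < 0.0001 < α = 0.01 → reject H₀.

There is sufficient evidence at the 1% significance level to conclude that a linear relationship exists between x and y.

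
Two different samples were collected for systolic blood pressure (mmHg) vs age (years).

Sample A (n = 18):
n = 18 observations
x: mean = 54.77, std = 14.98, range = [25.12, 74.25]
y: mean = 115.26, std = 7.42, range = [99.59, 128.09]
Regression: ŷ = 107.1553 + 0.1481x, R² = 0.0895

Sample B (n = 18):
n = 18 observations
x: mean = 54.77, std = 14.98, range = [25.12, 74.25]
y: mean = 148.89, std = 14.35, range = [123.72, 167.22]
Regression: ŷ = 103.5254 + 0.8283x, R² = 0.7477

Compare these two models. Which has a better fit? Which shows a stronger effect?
Model B has the better fit (R² = 0.7477 vs 0.0895). Model B shows the stronger effect (|β₁| = 0.8283 vs 0.1481).

Model Comparison:

Goodness of fit (R²):
- Model A: R² = 0.0895 → 8.95% of variance in blood pressure explained
- Model B: R² = 0.7477 → 74.77% of variance in blood pressure explained
- 0.7477 > 0.0895 → Model B has the better fit

Which has the larger per-year effect? (|β₁|)
- Model A: β₁ = 0.1481 → predicted blood pressure rises 0.1481 mmHg per additional year of age
- Model B: β₁ = 0.8283 → predicted blood pressure rises 0.8283 mmHg per additional year of age
- |0.1481| < |0.8283| → Model B shows the stronger marginal effect

Notes:
- A steeper slope doesn't make a better model if the scatter around the line is large.
- A better fit (higher R²) doesn't necessarily mean a more important relationship.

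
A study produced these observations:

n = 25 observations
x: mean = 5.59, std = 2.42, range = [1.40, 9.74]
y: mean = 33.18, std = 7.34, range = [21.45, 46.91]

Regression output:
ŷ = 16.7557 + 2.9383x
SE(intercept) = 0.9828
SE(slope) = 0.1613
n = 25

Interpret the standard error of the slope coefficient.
SE(β̂₁) = 0.1613 is the estimated standard deviation of the slope estimate across repeated samples; relative to β̂₁ = 2.9383 that is 5.5%, a precise estimate.

SE(β̂₁) = s / √Sxx, where s is the residual standard deviation and Sxx = Σ(x − x̄)². It is the yardstick for how far β̂₁ = 2.9383 could plausibly be from the true slope.

Relative precision:
- SE / |β̂₁| = 0.1613 / 2.9383 = 5.5%
- Rule of thumb (under 20%: precise; 20% to under 50%: moderately precise; 50% or more: imprecise) → precise

Link to the t-test: t = β̂₁ / SE(β̂₁) = 2.9383 / 0.1613 = 18.2164, the statistic for H₀: β₁ = 0.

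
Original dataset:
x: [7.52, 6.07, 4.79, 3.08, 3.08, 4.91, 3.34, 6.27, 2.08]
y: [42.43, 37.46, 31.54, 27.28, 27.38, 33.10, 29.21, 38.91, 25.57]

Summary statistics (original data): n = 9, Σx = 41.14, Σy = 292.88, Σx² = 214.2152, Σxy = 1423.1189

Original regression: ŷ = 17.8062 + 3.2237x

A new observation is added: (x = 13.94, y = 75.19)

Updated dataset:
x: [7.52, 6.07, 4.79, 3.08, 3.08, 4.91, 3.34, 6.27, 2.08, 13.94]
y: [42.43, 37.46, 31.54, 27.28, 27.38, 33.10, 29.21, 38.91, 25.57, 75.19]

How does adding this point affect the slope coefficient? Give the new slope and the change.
New slope β₁ = 4.2216 versus 3.2237 before: a change of +0.9979 (+31.0%).

x = 13.94 lies well outside the original x-range [2.08, 7.52] (x̄ ≈ 4.57), so this observation has high leverage and can move the slope substantially.

Step 1: Update the sums with the new point (n goes from 9 to 10)
Σx  = 41.14 + 13.94 = 55.08
Σy  = 292.88 + 75.19 = 368.07
Σx² = 214.2152 + 13.94² = 214.2152 + 194.3236 = 408.5388
Σxy = 1423.1189 + 13.94×75.19 = 1423.1189 + 1048.1486 = 2471.2675

Step 2: Recompute the slope with b₁ = (nΣxy − ΣxΣy) / (nΣx² − (Σx)²)
Numerator   = 10×2471.2675 − 55.08×368.07 = 24712.6750 − 20273.2956 = 4439.3794
Denominator = 10×408.5388 − 55.08² = 4085.3880 − 3033.8064 = 1051.5816
b₁(new) = 4439.3794 / 1051.5816 = 4.2216

(Same formula on the original sums: (9×1423.1189 − 41.14×292.88) / (9×214.2152 − 41.14²) = 758.9869 / 235.4372 = 3.2237, matching the given fit.)

Step 3: Change in slope
Δβ₁ = 4.2216 − 3.2237 = +0.9979
Relative change = +0.9979 / 3.2237 × 100% = +31.0%
→ the slope increases when the point is added.

A high-leverage point only changes the slope if it is off the original line; here y = 75.19 is above the original trend, so the slope increases.
In practice: refit with and without it and report both if conclusions differ.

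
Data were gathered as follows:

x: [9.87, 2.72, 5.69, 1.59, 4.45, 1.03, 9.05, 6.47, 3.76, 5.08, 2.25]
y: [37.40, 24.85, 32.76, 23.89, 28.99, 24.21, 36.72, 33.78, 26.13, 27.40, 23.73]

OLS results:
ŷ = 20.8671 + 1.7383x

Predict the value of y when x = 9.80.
ŷ = 37.9024

To predict y for x = 9.80, substitute into the regression equation:

ŷ = 20.8671 + 1.7383 × 9.80
ŷ = 20.8671 + 17.0353
ŷ = 37.9024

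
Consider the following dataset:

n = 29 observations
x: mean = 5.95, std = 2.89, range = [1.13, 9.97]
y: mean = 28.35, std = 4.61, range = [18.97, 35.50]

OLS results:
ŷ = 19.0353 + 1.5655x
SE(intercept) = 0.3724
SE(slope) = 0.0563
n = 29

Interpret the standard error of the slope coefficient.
SE(slope) = 0.0563 measures the uncertainty in the estimated slope. The coefficient is estimated precisely (SE/|β̂₁| = 3.6%).

What SE measures:
- The standard error quantifies the sampling variability of the coefficient estimate
- It is the estimated standard deviation of β̂₁ across hypothetical repeated samples of the same size
- Smaller SE → more precise estimate

Relative precision:
- SE / |β̂₁| = 0.0563 / 1.5655 = 3.6%
- Rule of thumb (under 20%: precise; 20% to under 50%: moderately precise; 50% or more: imprecise) → precise

Rough 95% range (±2 SE): 1.5655 ± 0.1126 → (1.4529, 1.6781).

What drives SE(β̂₁): more residual scatter → larger SE.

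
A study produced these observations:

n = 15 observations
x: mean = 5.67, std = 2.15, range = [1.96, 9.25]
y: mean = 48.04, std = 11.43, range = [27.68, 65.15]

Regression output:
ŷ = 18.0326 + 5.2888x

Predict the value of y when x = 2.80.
ŷ = 32.8412

To predict y for x = 2.80, substitute into the regression equation:

ŷ = 18.0326 + 5.2888 × 2.80
ŷ = 18.0326 + 14.8086
ŷ = 32.8412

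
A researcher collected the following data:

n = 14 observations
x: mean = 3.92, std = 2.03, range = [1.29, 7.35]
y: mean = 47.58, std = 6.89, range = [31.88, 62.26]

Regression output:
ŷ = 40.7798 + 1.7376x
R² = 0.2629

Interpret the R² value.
The model explains 26.29% of the variance in y (R² = 0.2629), leaving 73.71% unexplained; the fit is weak.

R² = 1 − SS_res/SS_tot compares the residual scatter to the total scatter of y about its mean.

Here R² = 0.2629:
- Explained: 26.29% of the variation in y
- Unexplained (residual): 100% − 26.29% = 73.71%
- Rule of thumb (below 0.3 weak; 0.3 to below 0.7 moderate; 0.7 and above strong) → weak

Calculation: R² = 1 − (SS_res / SS_tot), where SS_res is the sum of squared residuals and SS_tot the total sum of squares.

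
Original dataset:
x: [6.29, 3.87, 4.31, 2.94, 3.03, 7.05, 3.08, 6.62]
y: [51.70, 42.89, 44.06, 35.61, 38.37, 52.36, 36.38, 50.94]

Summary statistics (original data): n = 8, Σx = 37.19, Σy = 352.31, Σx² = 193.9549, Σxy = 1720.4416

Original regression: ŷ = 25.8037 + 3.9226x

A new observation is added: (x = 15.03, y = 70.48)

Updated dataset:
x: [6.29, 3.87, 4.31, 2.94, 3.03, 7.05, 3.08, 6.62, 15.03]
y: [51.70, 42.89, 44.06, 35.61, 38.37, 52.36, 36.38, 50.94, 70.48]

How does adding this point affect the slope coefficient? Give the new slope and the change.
New slope β₁ = 2.7950 versus 3.9226 before: a change of -1.1276 (-28.7%).

x = 15.03 lies well outside the original x-range [2.94, 7.05] (x̄ ≈ 4.65), so this observation has high leverage and can move the slope substantially.

Step 1: Update the sums with the new point (n goes from 8 to 9)
Σx  = 37.19 + 15.03 = 52.22
Σy  = 352.31 + 70.48 = 422.79
Σx² = 193.9549 + 15.03² = 193.9549 + 225.9009 = 419.8558
Σxy = 1720.4416 + 15.03×70.48 = 1720.4416 + 1059.3144 = 2779.7560

Step 2: Recompute the slope with b₁ = (nΣxy − ΣxΣy) / (nΣx² − (Σx)²)
Numerator   = 9×2779.7560 − 52.22×422.79 = 25017.8040 − 22078.0938 = 2939.7102
Denominator = 9×419.8558 − 52.22² = 3778.7022 − 2726.9284 = 1051.7738
b₁(new) = 2939.7102 / 1051.7738 = 2.7950

(Same formula on the original sums: (8×1720.4416 − 37.19×352.31) / (8×193.9549 − 37.19²) = 661.1239 / 168.5431 = 3.9226, matching the given fit.)

Step 3: Change in slope
Δβ₁ = 2.7950 − 3.9226 = -1.1276
Relative change = -1.1276 / 3.9226 × 100% = -28.7%
→ the slope decreases when the point is added.

A high-leverage point only changes the slope if it is off the original line; here y = 70.48 is below the original trend, so the slope decreases.
In practice: investigate whether it comes from the same population as the rest of the sample.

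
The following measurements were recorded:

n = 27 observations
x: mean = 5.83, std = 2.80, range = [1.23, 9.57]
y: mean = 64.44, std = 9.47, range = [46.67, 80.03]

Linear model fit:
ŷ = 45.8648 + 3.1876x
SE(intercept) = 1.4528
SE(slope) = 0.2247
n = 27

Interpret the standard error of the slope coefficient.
SE(β̂₁) = 0.2247 is the estimated standard deviation of the slope estimate across repeated samples; relative to β̂₁ = 3.1876 that is 7.0%, a precise estimate.

SE(β̂₁) = 0.2247 says: if we drew many samples of n = 27 from the same population and refit each time, the fitted slopes would scatter with a standard deviation of roughly 0.2247 around the true β₁.

Relative precision:
- SE / |β̂₁| = 0.2247 / 3.1876 = 7.0%
- Rule of thumb (under 20%: precise; 20% to under 50%: moderately precise; 50% or more: imprecise) → precise

Link to the t-test: t = β̂₁ / SE(β̂₁) = 3.1876 / 0.2247 = 14.1860, the statistic for H₀: β₁ = 0.

What drives SE(β̂₁): wider spread of x values → smaller SE; more residual scatter → larger SE.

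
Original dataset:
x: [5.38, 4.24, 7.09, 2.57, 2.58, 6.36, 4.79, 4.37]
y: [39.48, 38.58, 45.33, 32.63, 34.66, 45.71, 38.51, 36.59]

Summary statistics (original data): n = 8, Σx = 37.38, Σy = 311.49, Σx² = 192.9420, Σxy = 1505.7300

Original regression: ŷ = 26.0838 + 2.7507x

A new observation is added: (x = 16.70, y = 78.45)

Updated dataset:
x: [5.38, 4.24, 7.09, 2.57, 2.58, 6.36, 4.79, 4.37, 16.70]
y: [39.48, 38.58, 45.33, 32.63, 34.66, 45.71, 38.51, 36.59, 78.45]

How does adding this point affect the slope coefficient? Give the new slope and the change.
New slope β₁ = 3.2187 versus 2.7507 before: a change of +0.4680 (+17.0%).

x = 16.70 lies well outside the original x-range [2.57, 7.09] (x̄ ≈ 4.67), so this observation has high leverage and can move the slope substantially.

Step 1: Update the sums with the new point (n goes from 8 to 9)
Σx  = 37.38 + 16.70 = 54.08
Σy  = 311.49 + 78.45 = 389.94
Σx² = 192.9420 + 16.70² = 192.9420 + 278.8900 = 471.8320
Σxy = 1505.7300 + 16.70×78.45 = 1505.7300 + 1310.1150 = 2815.8450

Step 2: Recompute the slope with b₁ = (nΣxy − ΣxΣy) / (nΣx² − (Σx)²)
Numerator   = 9×2815.8450 − 54.08×389.94 = 25342.6050 − 21087.9552 = 4254.6498
Denominator = 9×471.8320 − 54.08² = 4246.4880 − 2924.6464 = 1321.8416
b₁(new) = 4254.6498 / 1321.8416 = 3.2187

(Same formula on the original sums: (8×1505.7300 − 37.38×311.49) / (8×192.9420 − 37.38²) = 402.3438 / 146.2716 = 2.7507, matching the given fit.)

Step 3: Change in slope
Δβ₁ = 3.2187 − 2.7507 = +0.4680
Relative change = +0.4680 / 2.7507 × 100% = +17.0%
→ the slope increases when the point is added.

Because the point sits above the extension of the original line at a high-leverage x, it tilts the fit up.
In practice: check such a point for data-entry or measurement error; investigate whether it comes from the same population as the rest of the sample.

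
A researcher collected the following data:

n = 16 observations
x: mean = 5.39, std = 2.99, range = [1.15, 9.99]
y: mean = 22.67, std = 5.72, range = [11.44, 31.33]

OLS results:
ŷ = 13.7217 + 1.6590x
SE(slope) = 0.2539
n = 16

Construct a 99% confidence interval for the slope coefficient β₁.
The 99% CI for β₁ is (0.9032, 2.4148)

Confidence interval for the slope:

The 99% CI for β₁ is: β̂₁ ± t*(α/2, n-2) × SE(β̂₁)

Step 1: Find critical t-value
- Confidence level = 0.99
- Degrees of freedom = n - 2 = 16 - 2 = 14
- t*(α/2, 14) = 2.9768

Step 2: Calculate margin of error
Margin = 2.9768 × 0.2539 = 0.7558

Step 3: Construct interval
CI = 1.6590 ± 0.7558
CI = (0.9032, 2.4148)

Interpretation: We are 99% confident that the true slope β₁ lies between 0.9032 and 2.4148.
Since 0 is outside the interval, a two-sided test at α = 0.01 would reject H₀: β₁ = 0.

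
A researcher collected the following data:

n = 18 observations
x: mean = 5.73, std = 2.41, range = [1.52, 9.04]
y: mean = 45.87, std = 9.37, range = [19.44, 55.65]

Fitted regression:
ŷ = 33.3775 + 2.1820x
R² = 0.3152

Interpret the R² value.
R² = 0.3152 means 31.52% of the variation in y is explained by the linear relationship with x. This indicates a moderate fit.

R² = 1 − SS_res/SS_tot compares the residual scatter to the total scatter of y about its mean.

Here R² = 0.3152:
- Explained: 31.52% of the variation in y
- Unexplained (residual): 100% − 31.52% = 68.48%
- Rule of thumb (below 0.3 weak; 0.3 to below 0.7 moderate; 0.7 and above strong) → moderate

Equivalently, for simple linear regression R² = r², so |r| = √0.3152 ≈ 0.5614.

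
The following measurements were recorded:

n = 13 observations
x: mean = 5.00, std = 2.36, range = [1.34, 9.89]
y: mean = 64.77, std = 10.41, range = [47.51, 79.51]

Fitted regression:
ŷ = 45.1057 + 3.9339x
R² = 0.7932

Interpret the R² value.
The model explains 79.32% of the variance in y (R² = 0.7932), leaving 20.68% unexplained; the fit is strong.

R² (coefficient of determination) measures the proportion of variance in y explained by the regression model.

Here R² = 0.7932:
- Explained: 79.32% of the variation in y
- Unexplained (residual): 100% − 79.32% = 20.68%
- Rule of thumb (below 0.3 weak; 0.3 to below 0.7 moderate; 0.7 and above strong) → strong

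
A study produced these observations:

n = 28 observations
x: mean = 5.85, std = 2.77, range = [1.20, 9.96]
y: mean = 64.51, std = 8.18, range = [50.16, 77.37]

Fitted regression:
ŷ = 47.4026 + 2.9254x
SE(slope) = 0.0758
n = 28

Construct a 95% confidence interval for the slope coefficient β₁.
The 95% CI for β₁ is (2.7696, 3.0812)

Confidence interval for the slope:

The 95% CI for β₁ is: β̂₁ ± t*(α/2, n-2) × SE(β̂₁)

Step 1: Find critical t-value
- Confidence level = 0.95
- Degrees of freedom = n - 2 = 28 - 2 = 26
- t*(α/2, 26) = 2.0555

Step 2: Calculate margin of error
Margin = 2.0555 × 0.0758 = 0.1558

Step 3: Construct interval
CI = 2.9254 ± 0.1558
CI = (2.7696, 3.0812)

Interpretation: each one-unit increase in x is associated with a change in mean y of between 2.7696 and 3.0812, with 95% confidence.
The interval does not include 0, suggesting a significant linear relationship.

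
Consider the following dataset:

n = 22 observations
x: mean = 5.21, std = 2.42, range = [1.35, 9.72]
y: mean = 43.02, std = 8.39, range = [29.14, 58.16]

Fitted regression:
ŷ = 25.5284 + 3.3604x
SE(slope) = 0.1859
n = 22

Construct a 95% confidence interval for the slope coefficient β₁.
The 95% CI for β₁ is (2.9726, 3.7482)

Confidence interval for the slope:

The 95% CI for β₁ is: β̂₁ ± t*(α/2, n-2) × SE(β̂₁)

Step 1: Find critical t-value
- Confidence level = 0.95
- Degrees of freedom = n - 2 = 22 - 2 = 20
- t*(α/2, 20) = 2.0860

Step 2: Calculate margin of error
Margin = 2.0860 × 0.1859 = 0.3878

Step 3: Construct interval
CI = 3.3604 ± 0.3878
CI = (2.9726, 3.7482)

Interpretation: We are 95% confident that the true slope β₁ lies between 2.9726 and 3.7482.
Since 0 is outside the interval, a two-sided test at α = 0.05 would reject H₀: β₁ = 0.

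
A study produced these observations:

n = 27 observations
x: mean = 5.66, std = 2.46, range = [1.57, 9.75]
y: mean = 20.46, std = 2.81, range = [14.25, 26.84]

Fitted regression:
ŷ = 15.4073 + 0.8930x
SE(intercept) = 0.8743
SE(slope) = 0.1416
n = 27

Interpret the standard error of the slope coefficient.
SE(β̂₁) = 0.1416 is the estimated standard deviation of the slope estimate across repeated samples; relative to β̂₁ = 0.8930 that is 15.9%, a precise estimate.

What SE measures:
- The standard error quantifies the sampling variability of the coefficient estimate
- It is the estimated standard deviation of β̂₁ across hypothetical repeated samples of the same size
- Smaller SE → more precise estimate

Relative precision:
- SE / |β̂₁| = 0.1416 / 0.8930 = 15.9%
- Rule of thumb (under 20%: precise; 20% to under 50%: moderately precise; 50% or more: imprecise) → precise

Link to the t-test: t = β̂₁ / SE(β̂₁) = 0.8930 / 0.1416 = 6.3065, the statistic for H₀: β₁ = 0.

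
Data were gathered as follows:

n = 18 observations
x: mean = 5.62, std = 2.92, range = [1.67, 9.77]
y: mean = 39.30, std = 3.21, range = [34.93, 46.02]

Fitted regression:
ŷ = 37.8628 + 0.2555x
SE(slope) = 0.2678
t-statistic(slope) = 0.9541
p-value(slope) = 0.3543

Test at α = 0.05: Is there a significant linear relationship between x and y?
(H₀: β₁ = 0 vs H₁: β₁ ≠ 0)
Since p-value = 0.3543 ≥ α = 0.05, fail to reject H₀ — the slope is not significantly different from 0.

Hypothesis test for the slope coefficient:

H₀: β₁ = 0 (no linear relationship)
H₁: β₁ ≠ 0 (linear relationship exists)

Test statistic: t = β̂₁ / SE(β̂₁) = 0.2555 / 0.2678 = 0.9541

The p-value (0.3543) is the probability, under H₀, of a t-statistic at least as extreme as |t| = 0.9541 (two-sided, df = n − 2 = 16).

Decision rule: reject H₀ if p-value < α.
p-value = 0.3543 ≥ α = 0.05 → fail to reject H₀.

There is not sufficient evidence at the 5% significance level to conclude that a linear relationship exists between x and y.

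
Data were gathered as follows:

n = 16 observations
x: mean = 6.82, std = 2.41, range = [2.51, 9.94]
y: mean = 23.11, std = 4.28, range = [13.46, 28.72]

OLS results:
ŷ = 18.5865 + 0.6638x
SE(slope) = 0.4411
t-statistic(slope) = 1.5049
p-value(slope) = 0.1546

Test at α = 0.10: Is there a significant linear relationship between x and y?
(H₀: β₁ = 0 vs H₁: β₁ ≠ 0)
p-value = 0.1546 ≥ α = 0.10, so we fail to reject H₀. The relationship is not significant.

Hypothesis test for the slope coefficient:

H₀: β₁ = 0 (no linear relationship)
H₁: β₁ ≠ 0 (linear relationship exists)

Test statistic: t = β̂₁ / SE(β̂₁) = 0.6638 / 0.4411 = 1.5049

With df = 14, the two-sided p-value for |t| = 1.5049 is 0.1546.

Decision rule: reject H₀ if p-value < α.
p-value = 0.1546 ≥ α = 0.10 → fail to reject H₀.

Conclusion: the linear association between x and y is not significant at the 10% level.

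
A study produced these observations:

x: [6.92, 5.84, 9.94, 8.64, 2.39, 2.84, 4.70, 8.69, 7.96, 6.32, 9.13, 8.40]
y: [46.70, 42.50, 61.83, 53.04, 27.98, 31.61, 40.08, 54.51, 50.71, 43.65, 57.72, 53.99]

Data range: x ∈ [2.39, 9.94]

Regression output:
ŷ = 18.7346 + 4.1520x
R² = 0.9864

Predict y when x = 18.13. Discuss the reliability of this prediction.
ŷ = 94.0104, but this is extrapolation (above the data range [2.39, 9.94]) and may be unreliable.

Prediction calculation:
ŷ = 18.7346 + 4.1520 × 18.13
ŷ = 94.0104

Reliability:
- Data range: x ∈ [2.39, 9.94]
- Prediction point: x = 18.13 is 8.19 units above the observed range → this is EXTRAPOLATION, not interpolation

Why that matters here:
- The standard error of prediction grows with (x − x̄)², and x = 18.13 is far from x̄ = 6.81
- There are no observations near this x to validate the fitted line there

A defensible statement: 'if the linear trend continued to x = 18.13, y would be about 94.0104' — the premise is untested.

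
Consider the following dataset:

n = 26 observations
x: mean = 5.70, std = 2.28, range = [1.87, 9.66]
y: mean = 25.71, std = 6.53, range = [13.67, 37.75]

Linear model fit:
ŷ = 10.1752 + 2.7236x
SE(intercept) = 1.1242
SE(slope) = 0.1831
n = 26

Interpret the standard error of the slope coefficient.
The slope 2.7236 is pinned down to within about ±0.1831 (one SE) by these data — relative uncertainty 6.7%, i.e. precise.

SE(β̂₁) = s / √Sxx, where s is the residual standard deviation and Sxx = Σ(x − x̄)². It is the yardstick for how far β̂₁ = 2.7236 could plausibly be from the true slope.

Relative precision:
- SE / |β̂₁| = 0.1831 / 2.7236 = 6.7%
- Rule of thumb (under 20%: precise; 20% to under 50%: moderately precise; 50% or more: imprecise) → precise

Link to the t-test: t = β̂₁ / SE(β̂₁) = 2.7236 / 0.1831 = 14.8749, the statistic for H₀: β₁ = 0.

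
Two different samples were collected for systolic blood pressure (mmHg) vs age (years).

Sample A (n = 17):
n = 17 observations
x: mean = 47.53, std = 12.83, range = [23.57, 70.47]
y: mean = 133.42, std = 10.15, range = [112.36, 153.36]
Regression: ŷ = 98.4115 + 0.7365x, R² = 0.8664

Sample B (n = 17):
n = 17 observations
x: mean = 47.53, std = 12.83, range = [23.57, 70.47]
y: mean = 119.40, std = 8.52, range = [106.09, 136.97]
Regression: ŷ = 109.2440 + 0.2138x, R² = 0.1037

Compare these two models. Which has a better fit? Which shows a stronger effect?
Model A has the better fit (R² = 0.8664 vs 0.1037). Model A shows the stronger effect (|β₁| = 0.7365 vs 0.2138).

Model Comparison:

Fit — compare R²:
- Model A: R² = 0.8664 → 86.64% of variance in blood pressure explained
- Model B: R² = 0.1037 → 10.37% of variance in blood pressure explained
- 0.8664 > 0.1037 → Model A has the better fit

Which has the larger per-year effect? (|β₁|)
- Model A: β₁ = 0.7365 → predicted blood pressure rises 0.7365 mmHg per additional year of age
- Model B: β₁ = 0.2138 → predicted blood pressure rises 0.2138 mmHg per additional year of age
- |0.7365| > |0.2138| → Model A shows the stronger marginal effect

Note: R² measures how tightly points cluster around the line; β₁ measures how steep the line is — they answer different questions.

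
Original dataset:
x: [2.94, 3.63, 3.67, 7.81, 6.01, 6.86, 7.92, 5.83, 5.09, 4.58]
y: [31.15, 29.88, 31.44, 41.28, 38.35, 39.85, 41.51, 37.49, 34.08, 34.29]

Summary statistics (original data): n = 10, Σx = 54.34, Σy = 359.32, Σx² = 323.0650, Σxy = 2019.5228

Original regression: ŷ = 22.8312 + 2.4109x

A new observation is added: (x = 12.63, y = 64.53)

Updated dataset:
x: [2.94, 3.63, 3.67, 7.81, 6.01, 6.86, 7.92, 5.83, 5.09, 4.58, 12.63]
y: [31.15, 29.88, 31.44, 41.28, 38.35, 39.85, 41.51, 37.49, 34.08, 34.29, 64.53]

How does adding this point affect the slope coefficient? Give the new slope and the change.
Adding the point moves β₁ from 2.4109 to 3.3940, i.e. it increases by 0.9831 (+40.8%).

x = 12.63 lies well outside the original x-range [2.94, 7.92] (x̄ ≈ 5.43), so this observation has high leverage and can move the slope substantially.

Step 1: Update the sums with the new point (n goes from 10 to 11)
Σx  = 54.34 + 12.63 = 66.97
Σy  = 359.32 + 64.53 = 423.85
Σx² = 323.0650 + 12.63² = 323.0650 + 159.5169 = 482.5819
Σxy = 2019.5228 + 12.63×64.53 = 2019.5228 + 815.0139 = 2834.5367

Step 2: Recompute the slope with b₁ = (nΣxy − ΣxΣy) / (nΣx² − (Σx)²)
Numerator   = 11×2834.5367 − 66.97×423.85 = 31179.9037 − 28385.2345 = 2794.6692
Denominator = 11×482.5819 − 66.97² = 5308.4009 − 4484.9809 = 823.4200
b₁(new) = 2794.6692 / 823.4200 = 3.3940

(Same formula on the original sums: (10×2019.5228 − 54.34×359.32) / (10×323.0650 − 54.34²) = 669.7792 / 277.8144 = 2.4109, matching the given fit.)

Step 3: Change in slope
Δβ₁ = 3.3940 − 2.4109 = +0.9831
Relative change = +0.9831 / 2.4109 × 100% = +40.8%
→ the slope increases when the point is added.

Because the point sits above the extension of the original line at a high-leverage x, it tilts the fit up.
In practice: refit with and without it and report both if conclusions differ.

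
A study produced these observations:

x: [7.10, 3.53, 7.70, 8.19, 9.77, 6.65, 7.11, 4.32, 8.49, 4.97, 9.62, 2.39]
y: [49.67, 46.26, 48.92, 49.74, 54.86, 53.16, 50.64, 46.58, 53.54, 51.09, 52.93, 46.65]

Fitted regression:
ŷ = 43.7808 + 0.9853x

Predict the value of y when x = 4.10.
ŷ = 47.8205

Plug x = 4.10 into the fitted line:

ŷ = 43.7808 + 0.9853 × 4.10
ŷ = 43.7808 + 4.0397
ŷ = 47.8205

This is a point prediction; actual observations scatter around it by roughly the residual standard deviation.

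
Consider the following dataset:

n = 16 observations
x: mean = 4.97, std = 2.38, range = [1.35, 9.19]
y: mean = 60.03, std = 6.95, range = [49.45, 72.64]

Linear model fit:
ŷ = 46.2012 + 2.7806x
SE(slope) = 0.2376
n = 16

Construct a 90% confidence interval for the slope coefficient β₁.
The 90% CI for β₁ is (2.3621, 3.1991)

Confidence interval for the slope:

The 90% CI for β₁ is: β̂₁ ± t*(α/2, n-2) × SE(β̂₁)

Step 1: Find critical t-value
- Confidence level = 0.9
- Degrees of freedom = n - 2 = 16 - 2 = 14
- t*(α/2, 14) = 1.7613

Step 2: Calculate margin of error
Margin = 1.7613 × 0.2376 = 0.4185

Step 3: Construct interval
CI = 2.7806 ± 0.4185
CI = (2.3621, 3.1991)

Interpretation: intervals built this way capture the true β₁ in 90% of repeated samples; here the plausible range for the per-unit effect of x on y is 2.3621 to 3.1991.
The interval does not include 0, suggesting a significant linear relationship.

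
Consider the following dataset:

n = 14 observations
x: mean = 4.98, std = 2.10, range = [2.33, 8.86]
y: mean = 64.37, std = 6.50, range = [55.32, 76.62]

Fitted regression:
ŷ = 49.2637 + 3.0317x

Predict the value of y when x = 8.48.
ŷ = 74.9725

To predict y for x = 8.48, substitute into the regression equation:

ŷ = 49.2637 + 3.0317 × 8.48
ŷ = 49.2637 + 25.7088
ŷ = 74.9725

This is the fitted mean response at that x — an individual observation would come with a wider prediction interval.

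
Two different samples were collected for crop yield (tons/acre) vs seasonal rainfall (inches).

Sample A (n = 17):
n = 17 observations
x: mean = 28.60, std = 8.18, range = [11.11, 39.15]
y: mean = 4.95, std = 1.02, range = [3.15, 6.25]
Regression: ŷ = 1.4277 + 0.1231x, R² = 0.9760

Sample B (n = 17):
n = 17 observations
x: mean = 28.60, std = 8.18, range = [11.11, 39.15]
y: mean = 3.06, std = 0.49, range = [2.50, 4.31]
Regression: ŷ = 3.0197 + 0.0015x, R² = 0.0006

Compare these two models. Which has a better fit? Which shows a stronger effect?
Model A has the better fit (R² = 0.9760 vs 0.0006). Model A shows the stronger effect (|β₁| = 0.1231 vs 0.0015).

Model Comparison:

Goodness of fit (R²):
- Model A: R² = 0.9760 → 97.60% of variance in crop yield explained
- Model B: R² = 0.0006 → 0.06% of variance in crop yield explained
- 0.9760 > 0.0006 → Model A has the better fit

Effect size (slope magnitude):
- Model A: β₁ = 0.1231 → predicted crop yield rises 0.1231 tons/acre per additional inch of rainfall
- Model B: β₁ = 0.0015 → predicted crop yield rises 0.0015 tons/acre per additional inch of rainfall
- |0.1231| > |0.0015| → Model A shows the stronger marginal effect

Notes:
- A better fit (higher R²) doesn't necessarily mean a more important relationship.
- The two samples could reflect different populations, time periods, or measurement quality.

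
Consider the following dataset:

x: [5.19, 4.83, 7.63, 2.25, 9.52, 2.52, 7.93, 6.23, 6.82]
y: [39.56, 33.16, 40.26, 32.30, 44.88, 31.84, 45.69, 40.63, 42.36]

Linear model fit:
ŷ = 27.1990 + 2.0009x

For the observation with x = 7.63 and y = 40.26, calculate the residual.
Residual = -2.2059

The residual is the difference between the actual value and the predicted value:

Residual = y - ŷ

Step 1: Calculate predicted value
ŷ = 27.1990 + 2.0009 × 7.63
ŷ = 42.4659

Step 2: Calculate residual
Residual = 40.26 - 42.4659
Residual = -2.2059

Sign check: y < ŷ, so the point is below the line and the fit overestimates here.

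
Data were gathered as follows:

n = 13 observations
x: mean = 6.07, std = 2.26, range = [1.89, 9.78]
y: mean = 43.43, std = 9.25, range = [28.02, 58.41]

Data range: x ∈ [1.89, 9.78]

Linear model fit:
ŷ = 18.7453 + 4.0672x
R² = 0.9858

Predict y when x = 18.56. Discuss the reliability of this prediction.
ŷ = 94.2325, but this is extrapolation (above the data range [1.89, 9.78]) and may be unreliable.

Prediction calculation:
ŷ = 18.7453 + 4.0672 × 18.56
ŷ = 94.2325

Reliability:
- Data range: x ∈ [1.89, 9.78]
- Prediction point: x = 18.56 is 8.78 units above the observed range → this is EXTRAPOLATION, not interpolation

Why that matters here:
- Real relationships often flatten, saturate, or turn nonlinear at extremes
- The standard error of prediction grows with (x − x̄)², and x = 18.56 is far from x̄ = 6.07
- The linear relationship may not hold outside the observed range

A defensible statement: 'if the linear trend continued to x = 18.56, y would be about 94.2325' — the premise is untested.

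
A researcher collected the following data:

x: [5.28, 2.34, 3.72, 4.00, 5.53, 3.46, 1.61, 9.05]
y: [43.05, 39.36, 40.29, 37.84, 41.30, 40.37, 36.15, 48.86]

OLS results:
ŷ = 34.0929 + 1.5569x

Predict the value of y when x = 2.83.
ŷ = 38.4989

x = 2.83 lies inside the observed range [1.61, 9.05], so the fitted equation applies directly:

ŷ = 34.0929 + 1.5569 × 2.83
ŷ = 34.0929 + 4.4060
ŷ = 38.4989

This is the fitted mean response at that x — an individual observation would come with a wider prediction interval.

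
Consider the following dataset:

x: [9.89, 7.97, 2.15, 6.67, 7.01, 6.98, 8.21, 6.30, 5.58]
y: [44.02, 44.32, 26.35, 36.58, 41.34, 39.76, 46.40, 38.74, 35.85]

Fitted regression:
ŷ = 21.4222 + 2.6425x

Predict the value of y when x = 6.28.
ŷ = 38.0171

Plug x = 6.28 into the fitted line:

ŷ = 21.4222 + 2.6425 × 6.28
ŷ = 21.4222 + 16.5949
ŷ = 38.0171

This is the fitted mean response at that x — an individual observation would come with a wider prediction interval.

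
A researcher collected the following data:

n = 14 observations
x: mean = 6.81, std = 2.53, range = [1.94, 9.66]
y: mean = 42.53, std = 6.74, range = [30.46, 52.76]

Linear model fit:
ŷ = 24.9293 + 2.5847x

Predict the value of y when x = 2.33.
ŷ = 30.9517

Plug x = 2.33 into the fitted line:

ŷ = 24.9293 + 2.5847 × 2.33
ŷ = 24.9293 + 6.0224
ŷ = 30.9517

This is the fitted mean response at that x — an individual observation would come with a wider prediction interval.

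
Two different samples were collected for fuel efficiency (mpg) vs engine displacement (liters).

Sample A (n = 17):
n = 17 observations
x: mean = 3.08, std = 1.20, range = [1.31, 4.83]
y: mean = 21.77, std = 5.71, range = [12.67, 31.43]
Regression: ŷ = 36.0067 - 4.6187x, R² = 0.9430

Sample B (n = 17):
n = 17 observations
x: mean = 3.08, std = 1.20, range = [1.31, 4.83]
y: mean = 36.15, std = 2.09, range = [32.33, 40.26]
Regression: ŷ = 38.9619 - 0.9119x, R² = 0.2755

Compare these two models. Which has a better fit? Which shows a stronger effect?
Model A has the better fit (R² = 0.9430 vs 0.2755). Model A shows the stronger effect (|β₁| = 4.6187 vs 0.9119).

Model Comparison:

Fit — compare R²:
- Model A: R² = 0.9430 → 94.30% of variance in fuel efficiency explained
- Model B: R² = 0.2755 → 27.55% of variance in fuel efficiency explained
- 0.9430 > 0.2755 → Model A has the better fit

Effect size (slope magnitude):
- Model A: β₁ = -4.6187 → predicted fuel efficiency falls 4.6187 mpg per additional liter of engine displacement
- Model B: β₁ = -0.9119 → predicted fuel efficiency falls 0.9119 mpg per additional liter of engine displacement
- |-4.6187| > |-0.9119| → Model A shows the stronger marginal effect

Note: A steeper slope doesn't make a better model if the scatter around the line is large.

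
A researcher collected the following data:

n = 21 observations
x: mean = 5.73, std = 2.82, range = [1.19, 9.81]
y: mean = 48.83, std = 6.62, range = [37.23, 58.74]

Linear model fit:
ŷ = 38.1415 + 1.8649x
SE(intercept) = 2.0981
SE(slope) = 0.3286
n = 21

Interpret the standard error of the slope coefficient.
SE(slope) = 0.3286 measures the uncertainty in the estimated slope. The coefficient is estimated precisely (SE/|β̂₁| = 17.6%).

SE(β̂₁) = s / √Sxx, where s is the residual standard deviation and Sxx = Σ(x − x̄)². It is the yardstick for how far β̂₁ = 1.8649 could plausibly be from the true slope.

Relative precision:
- SE / |β̂₁| = 0.3286 / 1.8649 = 17.6%
- Rule of thumb (under 20%: precise; 20% to under 50%: moderately precise; 50% or more: imprecise) → precise

Link to the t-test: t = β̂₁ / SE(β̂₁) = 1.8649 / 0.3286 = 5.6753, the statistic for H₀: β₁ = 0.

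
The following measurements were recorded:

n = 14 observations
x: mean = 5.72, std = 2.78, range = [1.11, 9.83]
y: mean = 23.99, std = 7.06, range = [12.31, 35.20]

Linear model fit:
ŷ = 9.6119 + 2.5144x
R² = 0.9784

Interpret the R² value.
About 97.84% of the variability in y is accounted for by the regression on x (R² = 0.9784) — a strong linear fit.

The coefficient of determination R² is the fraction of the total variation in y that the fitted line accounts for.

Here R² = 0.9784:
- Explained: 97.84% of the variation in y
- Unexplained (residual): 100% − 97.84% = 2.16%
- Rule of thumb (below 0.3 weak; 0.3 to below 0.7 moderate; 0.7 and above strong) → strong

Note: R² says nothing about causation, and a high R² does not by itself mean the linear form is appropriate — check the residuals.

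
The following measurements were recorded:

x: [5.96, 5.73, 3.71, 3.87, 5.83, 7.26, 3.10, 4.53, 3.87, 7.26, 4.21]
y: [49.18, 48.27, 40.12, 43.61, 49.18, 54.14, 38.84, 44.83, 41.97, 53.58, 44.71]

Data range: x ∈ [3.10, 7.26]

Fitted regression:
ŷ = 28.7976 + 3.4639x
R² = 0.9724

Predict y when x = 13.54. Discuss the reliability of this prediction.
ŷ = 75.6988, but this is extrapolation (above the data range [3.10, 7.26]) and may be unreliable.

Prediction calculation:
ŷ = 28.7976 + 3.4639 × 13.54
ŷ = 75.6988

Reliability:
- Data range: x ∈ [3.10, 7.26]
- Prediction point: x = 13.54 is 6.28 units above the observed range → this is EXTRAPOLATION, not interpolation

Why that matters here:
- There are no observations near this x to validate the fitted line there
- The linear relationship may not hold outside the observed range

A defensible statement: 'if the linear trend continued to x = 13.54, y would be about 75.6988' — the premise is untested.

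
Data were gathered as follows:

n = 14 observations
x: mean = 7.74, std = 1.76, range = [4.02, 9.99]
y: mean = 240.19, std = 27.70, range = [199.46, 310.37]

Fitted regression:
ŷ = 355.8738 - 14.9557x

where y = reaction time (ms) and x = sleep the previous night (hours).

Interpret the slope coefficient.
An increase of one hour in sleep is associated with a 14.9557 ms decrease in predicted reaction time.

β₁ = -14.9557 is the change in predicted reaction time (ms) per additional hour of sleep.

Interpretation:
- Sleep up by 1 hour → predicted reaction time decreases by 14.9557 ms
- The effect is assumed constant over the observed range of x (linearity)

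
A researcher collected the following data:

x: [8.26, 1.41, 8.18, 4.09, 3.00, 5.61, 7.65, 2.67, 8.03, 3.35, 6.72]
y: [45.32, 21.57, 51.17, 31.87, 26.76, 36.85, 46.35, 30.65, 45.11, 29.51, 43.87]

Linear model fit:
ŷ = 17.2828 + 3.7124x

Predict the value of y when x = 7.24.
ŷ = 44.1606

Plug x = 7.24 into the fitted line:

ŷ = 17.2828 + 3.7124 × 7.24
ŷ = 17.2828 + 26.8778
ŷ = 44.1606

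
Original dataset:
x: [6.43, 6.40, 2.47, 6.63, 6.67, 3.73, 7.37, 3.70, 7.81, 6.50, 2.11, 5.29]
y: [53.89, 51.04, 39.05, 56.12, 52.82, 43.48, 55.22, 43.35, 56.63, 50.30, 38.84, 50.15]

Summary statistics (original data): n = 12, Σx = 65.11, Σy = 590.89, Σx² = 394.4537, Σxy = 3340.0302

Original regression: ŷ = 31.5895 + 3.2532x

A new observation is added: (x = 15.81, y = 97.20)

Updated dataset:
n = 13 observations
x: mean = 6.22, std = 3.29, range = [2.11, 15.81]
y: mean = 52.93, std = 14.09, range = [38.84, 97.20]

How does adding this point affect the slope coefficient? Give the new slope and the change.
New slope β₁ = 4.2190 versus 3.2532 before: a change of +0.9658 (+29.7%).

x = 15.81 lies well outside the original x-range [2.11, 7.81] (x̄ ≈ 5.43), so this observation has high leverage and can move the slope substantially.

Step 1: Update the sums with the new point (n goes from 12 to 13)
Σx  = 65.11 + 15.81 = 80.92
Σy  = 590.89 + 97.20 = 688.09
Σx² = 394.4537 + 15.81² = 394.4537 + 249.9561 = 644.4098
Σxy = 3340.0302 + 15.81×97.20 = 3340.0302 + 1536.7320 = 4876.7622

Step 2: Recompute the slope with b₁ = (nΣxy − ΣxΣy) / (nΣx² − (Σx)²)
Numerator   = 13×4876.7622 − 80.92×688.09 = 63397.9086 − 55680.2428 = 7717.6658
Denominator = 13×644.4098 − 80.92² = 8377.3274 − 6548.0464 = 1829.2810
b₁(new) = 7717.6658 / 1829.2810 = 4.2190

(Same formula on the original sums: (12×3340.0302 − 65.11×590.89) / (12×394.4537 − 65.11²) = 1607.5145 / 494.1323 = 3.2532, matching the given fit.)

Step 3: Change in slope
Δβ₁ = 4.2190 − 3.2532 = +0.9658
Relative change = +0.9658 / 3.2532 × 100% = +29.7%
→ the slope increases when the point is added.

A high-leverage point only changes the slope if it is off the original line; here y = 97.20 is above the original trend, so the slope increases.
In practice: check such a point for data-entry or measurement error; examine leverage (hᵢ) and Cook's distance rather than deleting it automatically.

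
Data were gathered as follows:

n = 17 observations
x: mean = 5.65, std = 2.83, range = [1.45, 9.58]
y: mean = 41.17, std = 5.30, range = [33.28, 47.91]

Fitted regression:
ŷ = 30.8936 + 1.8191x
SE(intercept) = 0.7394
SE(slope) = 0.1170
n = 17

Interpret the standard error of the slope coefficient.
SE(slope) = 0.1170 measures the uncertainty in the estimated slope. The coefficient is estimated precisely (SE/|β̂₁| = 6.4%).

SE(β̂₁) = s / √Sxx, where s is the residual standard deviation and Sxx = Σ(x − x̄)². It is the yardstick for how far β̂₁ = 1.8191 could plausibly be from the true slope.

Relative precision:
- SE / |β̂₁| = 0.1170 / 1.8191 = 6.4%
- Rule of thumb (under 20%: precise; 20% to under 50%: moderately precise; 50% or more: imprecise) → precise

Link to interval estimation: a confidence interval for β₁ is β̂₁ ± t* × 0.1170, so SE sets the half-width per unit of t*.

What drives SE(β̂₁): larger n (here n = 17) → smaller SE; wider spread of x values → smaller SE; more residual scatter → larger SE.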